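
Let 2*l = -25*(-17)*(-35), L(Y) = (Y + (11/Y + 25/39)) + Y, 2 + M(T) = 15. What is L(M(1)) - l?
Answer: 582269/78 ≈ 7465.0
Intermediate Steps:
M(T) = 13 (M(T) = -2 + 15 = 13)
L(Y) = 25/39 + 2*Y + 11/Y (L(Y) = (Y + (11/Y + 25*(1/39))) + Y = (Y + (11/Y + 25/39)) + Y = (Y + (25/39 + 11/Y)) + Y = (25/39 + Y + 11/Y) + Y = 25/39 + 2*Y + 11/Y)
l = -14875/2 (l = (-25*(-17)*(-35))/2 = (425*(-35))/2 = (½)*(-14875) = -14875/2 ≈ -7437.5)
L(M(1)) - l = (25/39 + 2*13 + 11/13) - 1*(-14875/2) = (25/39 + 26 + 11*(1/13)) + 14875/2 = (25/39 + 26 + 11/13) + 14875/2 = 1072/39 + 14875/2 = 582269/78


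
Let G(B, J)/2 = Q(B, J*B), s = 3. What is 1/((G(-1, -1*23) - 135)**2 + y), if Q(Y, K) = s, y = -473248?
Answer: -1/456607 ≈ -2.1901e-6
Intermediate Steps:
Q(Y, K) = 3
G(B, J) = 6 (G(B, J) = 2*3 = 6)
1/((G(-1, -1*23) - 135)**2 + y) = 1/((6 - 135)**2 - 473248) = 1/((-129)**2 - 473248) = 1/(16641 - 473248) = 1/(-456607) = -1/456607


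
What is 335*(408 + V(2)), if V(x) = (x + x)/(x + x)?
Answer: 137015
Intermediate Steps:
V(x) = 1 (V(x) = (2*x)/((2*x)) = (2*x)*(1/(2*x)) = 1)
335*(408 + V(2)) = 335*(408 + 1) = 335*409 = 137015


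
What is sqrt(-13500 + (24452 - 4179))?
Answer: sqrt(6773) ≈ 82.298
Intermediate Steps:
sqrt(-13500 + (24452 - 4179)) = sqrt(-13500 + 20273) = sqrt(6773)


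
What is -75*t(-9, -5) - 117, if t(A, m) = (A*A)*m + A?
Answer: 30933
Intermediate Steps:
t(A, m) = A + m*A² (t(A, m) = A²*m + A = m*A² + A = A + m*A²)
-75*t(-9, -5) - 117 = -(-675)*(1 - 9*(-5)) - 117 = -(-675)*(1 + 45) - 117 = -(-675)*46 - 117 = -75*(-414) - 117 = 31050 - 117 = 30933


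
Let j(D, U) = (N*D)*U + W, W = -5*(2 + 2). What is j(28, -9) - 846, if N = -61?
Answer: 14506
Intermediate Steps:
W = -20 (W = -5*4 = -20)
j(D, U) = -20 - 61*D*U (j(D, U) = (-61*D)*U - 20 = -61*D*U - 20 = -20 - 61*D*U)
j(28, -9) - 846 = (-20 - 61*28*(-9)) - 846 = (-20 + 15372) - 846 = 15352 - 846 = 14506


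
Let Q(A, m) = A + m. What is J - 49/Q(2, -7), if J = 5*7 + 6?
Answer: 254/5 ≈ 50.800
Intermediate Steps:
J = 41 (J = 35 + 6 = 41)
J - 49/Q(2, -7) = 41 - 49/(2 - 7) = 41 - 49/(-5) = 41 - 49*(-⅕) = 41 + 49/5 = 254/5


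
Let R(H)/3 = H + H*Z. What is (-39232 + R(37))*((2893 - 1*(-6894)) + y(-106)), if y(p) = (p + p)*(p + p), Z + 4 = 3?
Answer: -2147206592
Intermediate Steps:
Z = -1 (Z = -4 + 3 = -1)
R(H) = 0 (R(H) = 3*(H + H*(-1)) = 3*(H - H) = 3*0 = 0)
y(p) = 4*p**2 (y(p) = (2*p)*(2*p) = 4*p**2)
(-39232 + R(37))*((2893 - 1*(-6894)) + y(-106)) = (-39232 + 0)*((2893 - 1*(-6894)) + 4*(-106)**2) = -39232*((2893 + 6894) + 4*11236) = -39232*(9787 + 44944) = -39232*54731 = -2147206592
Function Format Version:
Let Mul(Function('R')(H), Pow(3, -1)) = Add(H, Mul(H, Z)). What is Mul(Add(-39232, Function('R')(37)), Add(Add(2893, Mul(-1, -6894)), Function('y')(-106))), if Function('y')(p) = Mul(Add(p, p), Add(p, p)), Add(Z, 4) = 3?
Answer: -2147206592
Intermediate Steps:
Z = -1 (Z = Add(-4, 3) = -1)
Function('R')(H) = 0 (Function('R')(H) = Mul(3, Add(H, Mul(H, -1))) = Mul(3, Add(H, Mul(-1, H))) = Mul(3, 0) = 0)
Function('y')(p) = Mul(4, Pow(p, 2)) (Function('y')(p) = Mul(Mul(2, p), Mul(2, p)) = Mul(4, Pow(p, 2)))
Mul(Add(-39232, Function('R')(37)), Add(Add(2893, Mul(-1, -6894)), Function('y')(-106))) = Mul(Add(-39232, 0), Add(Add(2893, Mul(-1, -6894)), Mul(4, Pow(-106, 2)))) = Mul(-39232, Add(Add(2893, 6894), Mul(4, 11236))) = Mul(-39232, Add(9787, 44944)) = Mul(-39232, 54731) = -2147206592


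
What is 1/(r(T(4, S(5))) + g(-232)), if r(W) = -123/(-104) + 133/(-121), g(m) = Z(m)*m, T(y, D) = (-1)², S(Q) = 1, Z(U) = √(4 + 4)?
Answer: -13225784/68187280352551 - 73477673984*√2/68187280352551 ≈ -0.0015241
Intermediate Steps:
Z(U) = 2*√2 (Z(U) = √8 = 2*√2)
T(y, D) = 1
g(m) = 2*m*√2 (g(m) = (2*√2)*m = 2*m*√2)
r(W) = 1051/12584 (r(W) = -123*(-1/104) + 133*(-1/121) = 123/104 - 133/121 = 1051/12584)
1/(r(T(4, S(5))) + g(-232)) = 1/(1051/12584 + 2*(-232)*√2) = 1/(1051/12584 - 464*√2)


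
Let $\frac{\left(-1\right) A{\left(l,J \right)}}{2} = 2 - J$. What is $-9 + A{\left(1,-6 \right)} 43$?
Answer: $-697$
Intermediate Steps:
$A{\left(l,J \right)} = -4 + 2 J$ ($A{\left(l,J \right)} = - 2 \left(2 - J\right) = -4 + 2 J$)
$-9 + A{\left(1,-6 \right)} 43 = -9 + \left(-4 + 2 \left(-6\right)\right) 43 = -9 + \left(-4 - 12\right) 43 = -9 - 688 = -697$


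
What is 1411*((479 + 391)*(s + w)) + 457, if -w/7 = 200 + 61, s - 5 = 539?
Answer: -1574971853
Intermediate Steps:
s = 544 (s = 5 + 539 = 544)
w = -1827 (w = -7*(200 + 61) = -7*261 = -1827)
1411*((479 + 391)*(s + w)) + 457 = 1411*((479 + 391)*(544 - 1827)) + 457 = 1411*(870*(-1283)) + 457 = 1411*(-1116210) + 457 = -1574972310 + 457 = -1574971853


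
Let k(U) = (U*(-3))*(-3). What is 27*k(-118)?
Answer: -28674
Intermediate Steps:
k(U) = 9*U (k(U) = -3*U*(-3) = 9*U)
27*k(-118) = 27*(9*(-118)) = 27*(-1062) = -28674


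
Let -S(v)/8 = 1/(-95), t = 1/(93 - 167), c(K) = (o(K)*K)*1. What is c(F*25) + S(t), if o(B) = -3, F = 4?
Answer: -28492/95 ≈ -299.92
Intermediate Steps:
c(K) = -3*K (c(K) = -3*K*1 = -3*K)
t = -1/74 (t = 1/(-74) = -1/74 ≈ -0.013514)
S(v) = 8/95 (S(v) = -8/(-95) = -8*(-1/95) = 8/95)
c(F*25) + S(t) = -12*25 + 8/95 = -3*100 + 8/95 = -300 + 8/95 = -28492/95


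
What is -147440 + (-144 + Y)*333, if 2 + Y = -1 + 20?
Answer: -189731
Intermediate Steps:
Y = 17 (Y = -2 + (-1 + 20) = -2 + 19 = 17)
-147440 + (-144 + Y)*333 = -147440 + (-144 + 17)*333 = -147440 - 127*333 = -147440 - 42291 = -189731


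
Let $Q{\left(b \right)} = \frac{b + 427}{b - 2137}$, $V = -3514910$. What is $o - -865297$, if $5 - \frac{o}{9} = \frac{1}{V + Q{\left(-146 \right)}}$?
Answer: $\frac{6943971329150909}{8024539811} \approx 8.6534 \cdot 10^{5}$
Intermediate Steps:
$Q{\left(b \right)} = \frac{427 + b}{-2137 + b}$
$o = \frac{361104312042}{8024539811}$ ($o = 45 - \frac{9}{-3514910 + \frac{427 - 146}{-2137 - 146}} = 45 - \frac{9}{-3514910 + \frac{1}{-2283} \cdot 281} = 45 - \frac{9}{-3514910 - \frac{281}{2283}} = 45 - \frac{9}{- \frac{8024539811}{2283}} = 45 - - \frac{20547}{8024539811} = 45 + \frac{20547}{8024539811} = \frac{361104312042}{8024539811} \approx 45.0$)
$o - -865297 = \frac{361104312042}{8024539811} - -865297 = \frac{361104312042}{8024539811} + 865297 = \frac{6943971329150909}{8024539811}$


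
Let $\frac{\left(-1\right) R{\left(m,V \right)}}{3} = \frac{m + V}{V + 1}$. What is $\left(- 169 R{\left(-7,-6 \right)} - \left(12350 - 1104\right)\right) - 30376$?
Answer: $- \frac{201519}{5} \approx -40304.0$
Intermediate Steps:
$R{\left(m,V \right)} = - \frac{3 \left(V + m\right)}{1 + V}$ ($R{\left(m,V \right)} = - 3 \frac{m + V}{V + 1} = - 3 \frac{V + m}{1 + V} = - \frac{3 \left(V + m\right)}{1 + V}$)
$\left(- 169 R{\left(-7,-6 \right)} - \left(12350 - 1104\right)\right) - 30376 = \left(- 169 \frac{3 \left(\left(-1\right) \left(-6\right) - -7\right)}{1 - 6} - \left(12350 - 1104\right)\right) - 30376 = \left(- 169 \frac{3 \left(6 + 7\right)}{-5} - 11246\right) - 30376 = \left(- 169 \cdot 3 \left(- \frac{1}{5}\right) 13 - 11246\right) - 30376 = \left(\left(-169\right) \left(- \frac{39}{5}\right) - 11246\right) - 30376 = \left(\frac{6591}{5} - 11246\right) - 30376 = - \frac{49639}{5} - 30376 = - \frac{201519}{5}$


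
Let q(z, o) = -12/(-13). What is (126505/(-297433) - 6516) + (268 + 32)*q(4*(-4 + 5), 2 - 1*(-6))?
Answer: -24125840329/3866629 ≈ -6239.5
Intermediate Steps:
q(z, o) = 12/13 (q(z, o) = -12*(-1/13) = 12/13)
(126505/(-297433) - 6516) + (268 + 32)*q(4*(-4 + 5), 2 - 1*(-6)) = (126505/(-297433) - 6516) + (268 + 32)*(12/13) = (126505*(-1/297433) - 6516) + 300*(12/13) = (-126505/297433 - 6516) + 3600/13 = -1938199933/297433 + 3600/13 = -24125840329/3866629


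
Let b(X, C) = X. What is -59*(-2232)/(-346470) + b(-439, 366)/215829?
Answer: -4762364947/12463045605 ≈ -0.38212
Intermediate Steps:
-59*(-2232)/(-346470) + b(-439, 366)/215829 = -59*(-2232)/(-346470) - 439/215829 = 131688*(-1/346470) - 439*1/215829 = -21948/57745 - 439/215829 = -4762364947/12463045605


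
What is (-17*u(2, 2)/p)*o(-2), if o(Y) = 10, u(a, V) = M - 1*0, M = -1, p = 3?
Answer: 170/3 ≈ 56.667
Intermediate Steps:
u(a, V) = -1 (u(a, V) = -1 - 1*0 = -1 + 0 = -1)
(-17*u(2, 2)/p)*o(-2) = -(-17)/3*10 = -17*(-⅓)*10 = (17/3)*10 = 170/3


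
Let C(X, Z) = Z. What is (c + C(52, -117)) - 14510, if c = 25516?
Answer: 10889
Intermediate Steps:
(c + C(52, -117)) - 14510 = (25516 - 117) - 14510 = 25399 - 14510 = 10889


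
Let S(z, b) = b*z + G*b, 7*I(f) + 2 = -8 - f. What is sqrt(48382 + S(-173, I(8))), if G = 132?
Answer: 2*sqrt(593971)/7 ≈ 220.20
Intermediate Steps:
I(f) = -10/7 - f/7 (I(f) = -2/7 + (-8 - f)/7 = -2/7 + (-8/7 - f/7) = -10/7 - f/7)
S(z, b) = 132*b + b*z (S(z, b) = b*z + 132*b = 132*b + b*z)
sqrt(48382 + S(-173, I(8))) = sqrt(48382 + (-10/7 - 1/7*8)*(132 - 173)) = sqrt(48382 + (-10/7 - 8/7)*(-41)) = sqrt(48382 - 18/7*(-41)) = sqrt(48382 + 738/7) = sqrt(339412/7) = 2*sqrt(593971)/7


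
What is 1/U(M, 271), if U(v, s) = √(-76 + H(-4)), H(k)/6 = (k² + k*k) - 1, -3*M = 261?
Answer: √110/110 ≈ 0.095346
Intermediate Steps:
M = -87 (M = -⅓*261 = -87)
H(k) = -6 + 12*k² (H(k) = 6*((k² + k*k) - 1) = 6*((k² + k²) - 1) = 6*(2*k² - 1) = 6*(-1 + 2*k²) = -6 + 12*k²)
U(v, s) = √110 (U(v, s) = √(-76 + (-6 + 12*(-4)²)) = √(-76 + (-6 + 12*16)) = √(-76 + (-6 + 192)) = √(-76 + 186) = √110)
1/U(M, 271) = 1/(√110) = √110/110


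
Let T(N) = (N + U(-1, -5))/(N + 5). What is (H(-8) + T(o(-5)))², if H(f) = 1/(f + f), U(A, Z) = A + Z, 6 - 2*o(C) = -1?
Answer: 9409/73984 ≈ 0.12718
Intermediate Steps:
o(C) = 7/2 (o(C) = 3 - ½*(-1) = 3 + ½ = 7/2)
H(f) = 1/(2*f)
T(N) = (-6 + N)/(5 + N) (T(N) = (N + (-1 - 5))/(N + 5) = (N - 6)/(5 + N) = (-6 + N)/(5 + N))
(H(-8) + T(o(-5)))² = ((½)/(-8) + (-6 + 7/2)/(5 + 7/2))² = ((½)*(-⅛) - 5/2/(17/2))² = (-1/16 + (2/17)*(-5/2))² = (-1/16 - 5/17)² = (-97/272)² = 9409/73984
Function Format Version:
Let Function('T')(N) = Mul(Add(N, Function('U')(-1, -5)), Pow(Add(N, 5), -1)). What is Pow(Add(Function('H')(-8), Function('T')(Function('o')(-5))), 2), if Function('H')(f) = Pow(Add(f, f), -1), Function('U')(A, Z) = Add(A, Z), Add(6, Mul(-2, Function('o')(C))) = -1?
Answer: Rational(9409, 73984) ≈ 0.12718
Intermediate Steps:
Function('o')(C) = Rational(7, 2) (Function('o')(C) = Add(3, Mul(Rational(-1, 2), -1)) = Add(3, Rational(1, 2)) = Rational(7, 2))
Function('H')(f) = Mul(Rational(1, 2), Pow(f, -1)) (Function('H')(f) = Pow(Mul(2, f), -1) = Mul(Rational(1, 2), Pow(f, -1)))
Function('T')(N) = Mul(Pow(Add(5, N), -1), Add(-6, N)) (Function('T')(N) = Mul(Add(N, Add(-1, -5)), Pow(Add(N, 5), -1)) = Mul(Add(N, -6), Pow(Add(5, N), -1)) = Mul(Add(-6, N), Pow(Add(5, N), -1)) = Mul(Pow(Add(5, N), -1), Add(-6, N)))
Pow(Add(Function('H')(-8), Function('T')(Function('o')(-5))), 2) = Pow(Add(Mul(Rational(1, 2), Pow(-8, -1)), Mul(Pow(Add(5, Rational(7, 2)), -1), Add(-6, Rational(7, 2)))), 2) = Pow(Add(Mul(Rational(1, 2), Rational(-1, 8)), Mul(Pow(Rational(17, 2), -1), Rational(-5, 2))), 2) = Pow(Add(Rational(-1, 16), Mul(Rational(2, 17), Rational(-5, 2))), 2) = Pow(Add(Rational(-1, 16), Rational(-5, 17)), 2) = Pow(Rational(-97, 272), 2) = Rational(9409, 73984)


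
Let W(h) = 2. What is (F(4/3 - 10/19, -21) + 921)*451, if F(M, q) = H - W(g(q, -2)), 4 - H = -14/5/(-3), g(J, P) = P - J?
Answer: 6237781/15 ≈ 4.1585e+5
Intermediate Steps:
H = 46/15 (H = 4 - (-14/5)/(-3) = 4 - (-14*⅕)*(-1)/3 = 4 - (-14)*(-1)/(5*3) = 4 - 1*14/15 = 4 - 14/15 = 46/15 ≈ 3.0667)
F(M, q) = 16/15 (F(M, q) = 46/15 - 1*2 = 46/15 - 2 = 16/15)
(F(4/3 - 10/19, -21) + 921)*451 = (16/15 + 921)*451 = (13831/15)*451 = 6237781/15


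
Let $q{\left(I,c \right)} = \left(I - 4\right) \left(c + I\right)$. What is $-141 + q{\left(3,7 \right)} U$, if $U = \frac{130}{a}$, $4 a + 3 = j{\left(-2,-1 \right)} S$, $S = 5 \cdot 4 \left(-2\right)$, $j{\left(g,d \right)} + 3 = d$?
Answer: $- \frac{27337}{157} \approx -174.12$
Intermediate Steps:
$j{\left(g,d \right)} = -3 + d$
$S = -40$ ($S = 20 \left(-2\right) = -40$)
$q{\left(I,c \right)} = \left(-4 + I\right) \left(I + c\right)$
$a = \frac{157}{4}$ ($a = - \frac{3}{4} + \frac{\left(-3 - 1\right) \left(-40\right)}{4} = - \frac{3}{4} + \frac{\left(-4\right) \left(-40\right)}{4} = - \frac{3}{4} + \frac{1}{4} \cdot 160 = - \frac{3}{4} + 40 = \frac{157}{4} \approx 39.25$)
$U = \frac{520}{157}$ ($U = \frac{130}{\frac{157}{4}} = 130 \cdot \frac{4}{157} = \frac{520}{157} \approx 3.3121$)
$-141 + q{\left(3,7 \right)} U = -141 + \left(3^{2} - 12 - 28 + 3 \cdot 7\right) \frac{520}{157} = -141 + \left(9 - 12 - 28 + 21\right) \frac{520}{157} = -141 - \frac{5200}{157} = - \frac{27337}{157}$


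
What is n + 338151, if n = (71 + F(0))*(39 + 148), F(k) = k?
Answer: 351428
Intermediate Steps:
n = 13277 (n = (71 + 0)*(39 + 148) = 71*187 = 13277)
n + 338151 = 13277 + 338151 = 351428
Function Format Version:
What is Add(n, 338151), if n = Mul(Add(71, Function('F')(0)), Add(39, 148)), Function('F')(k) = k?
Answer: 351428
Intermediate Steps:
n = 13277 (n = Mul(Add(71, 0), Add(39, 148)) = Mul(71, 187) = 13277)
Add(n, 338151) = Add(13277, 338151) = 351428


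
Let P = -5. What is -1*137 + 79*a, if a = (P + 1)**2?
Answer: 1127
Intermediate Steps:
a = 16 (a = (-5 + 1)**2 = (-4)**2 = 16)
-1*137 + 79*a = -1*137 + 79*16 = -137 + 1264 = 1127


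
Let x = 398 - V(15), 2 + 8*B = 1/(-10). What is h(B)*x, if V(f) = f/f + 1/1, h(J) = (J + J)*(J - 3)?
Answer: 542619/800 ≈ 678.27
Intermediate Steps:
B = -21/80 (B = -1/4 + (1/8)/(-10) = -1/4 + (1/8)*(-1/10) = -1/4 - 1/80 = -21/80 ≈ -0.26250)
h(J) = 2*J*(-3 + J) (h(J) = (2*J)*(-3 + J) = 2*J*(-3 + J))
V(f) = 2 (V(f) = 1 + 1*1 = 1 + 1 = 2)
x = 396 (x = 398 - 1*2 = 398 - 2 = 396)
h(B)*x = (2*(-21/80)*(-3 - 21/80))*396 = (2*(-21/80)*(-261/80))*396 = (5481/3200)*396 = 542619/800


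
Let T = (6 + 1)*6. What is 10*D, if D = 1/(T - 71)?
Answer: -10/29 ≈ -0.34483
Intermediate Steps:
T = 42 (T = 7*6 = 42)
D = -1/29 (D = 1/(42 - 71) = 1/(-29) = -1/29 ≈ -0.034483)
10*D = 10*(-1/29) = -10/29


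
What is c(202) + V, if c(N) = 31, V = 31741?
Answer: 31772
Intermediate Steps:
c(202) + V = 31 + 31741 = 31772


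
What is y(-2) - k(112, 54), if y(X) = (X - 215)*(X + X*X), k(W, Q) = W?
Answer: -546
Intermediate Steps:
y(X) = (-215 + X)*(X + X²)
y(-2) - k(112, 54) = -2*(-215 + (-2)² - 214*(-2)) - 1*112 = -2*(-215 + 4 + 428) - 112 = -2*217 - 112 = -434 - 112 = -546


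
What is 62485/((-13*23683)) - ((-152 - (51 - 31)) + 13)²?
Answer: -7783551484/307879 ≈ -25281.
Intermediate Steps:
62485/((-13*23683)) - ((-152 - (51 - 31)) + 13)² = 62485/(-307879) - ((-152 - 1*20) + 13)² = 62485*(-1/307879) - ((-152 - 20) + 13)² = -62485/307879 - (-172 + 13)² = -62485/307879 - 1*(-159)² = -62485/307879 - 1*25281 = -62485/307879 - 25281 = -7783551484/307879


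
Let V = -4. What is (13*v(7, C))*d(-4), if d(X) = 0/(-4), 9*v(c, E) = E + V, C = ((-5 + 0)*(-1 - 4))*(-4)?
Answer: 0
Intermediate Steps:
C = -100 (C = -5*(-5)*(-4) = 25*(-4) = -100)
v(c, E) = -4/9 + E/9 (v(c, E) = (E - 4)/9 = (-4 + E)/9 = -4/9 + E/9)
d(X) = 0 (d(X) = 0*(-1/4) = 0)
(13*v(7, C))*d(-4) = (13*(-4/9 + (1/9)*(-100)))*0 = (13*(-4/9 - 100/9))*0 = (13*(-104/9))*0 = -1352/9*0 = 0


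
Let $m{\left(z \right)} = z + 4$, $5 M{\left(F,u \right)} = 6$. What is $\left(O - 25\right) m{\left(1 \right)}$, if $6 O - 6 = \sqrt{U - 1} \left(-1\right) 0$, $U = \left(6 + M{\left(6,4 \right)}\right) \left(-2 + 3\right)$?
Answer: $-120$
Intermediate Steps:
$M{\left(F,u \right)} = \frac{6}{5}$ ($M{\left(F,u \right)} = \frac{1}{5} \cdot 6 = \frac{6}{5}$)
$U = \frac{36}{5}$ ($U = \left(6 + \frac{6}{5}\right) \left(-2 + 3\right) = \frac{36}{5} \cdot 1 = \frac{36}{5} \approx 7.2$)
$m{\left(z \right)} = 4 + z$
$O = 1$ ($O = 1 + \frac{\sqrt{\frac{36}{5} - 1} \left(-1\right) 0}{6} = 1 + \frac{\sqrt{\frac{31}{5}} \left(-1\right) 0}{6} = 1 + \frac{\frac{\sqrt{155}}{5} \left(-1\right) 0}{6} = 1 + \frac{- \frac{\sqrt{155}}{5} \cdot 0}{6} = 1 + \frac{1}{6} \cdot 0 = 1 + 0 = 1$)
$\left(O - 25\right) m{\left(1 \right)} = \left(1 - 25\right) \left(4 + 1\right) = \left(-24\right) 5 = -120$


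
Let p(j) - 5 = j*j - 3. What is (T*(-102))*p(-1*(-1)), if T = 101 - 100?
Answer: -306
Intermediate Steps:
p(j) = 2 + j² (p(j) = 5 + (j*j - 3) = 5 + (j² - 3) = 5 + (-3 + j²) = 2 + j²)
T = 1
(T*(-102))*p(-1*(-1)) = (1*(-102))*(2 + (-1*(-1))²) = -102*(2 + 1²) = -102*(2 + 1) = -102*3 = -306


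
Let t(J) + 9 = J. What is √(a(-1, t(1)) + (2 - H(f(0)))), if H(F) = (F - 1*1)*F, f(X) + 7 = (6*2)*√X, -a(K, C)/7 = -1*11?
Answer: √23 ≈ 4.7958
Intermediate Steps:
t(J) = -9 + J
a(K, C) = 77 (a(K, C) = -(-7)*11 = -7*(-11) = 77)
f(X) = -7 + 12*√X (f(X) = -7 + (6*2)*√X = -7 + 12*√X)
H(F) = F*(-1 + F) (H(F) = (F - 1)*F = (-1 + F)*F = F*(-1 + F))
√(a(-1, t(1)) + (2 - H(f(0)))) = √(77 + (2 - (-7 + 12*√0)*(-1 + (-7 + 12*√0)))) = √(77 + (2 - (-7 + 12*0)*(-1 + (-7 + 12*0)))) = √(77 + (2 - (-7 + 0)*(-1 + (-7 + 0)))) = √(77 + (2 - (-7)*(-1 - 7))) = √(77 + (2 - (-7)*(-8))) = √(77 + (2 - 1*56)) = √(77 + (2 - 56)) = √(77 - 54) = √23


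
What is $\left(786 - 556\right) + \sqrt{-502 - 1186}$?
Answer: $230 + 2 i \sqrt{422} \approx 230.0 + 41.085 i$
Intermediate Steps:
$\left(786 - 556\right) + \sqrt{-502 - 1186} = 230 + \sqrt{-1688} = 230 + 2 i \sqrt{422}$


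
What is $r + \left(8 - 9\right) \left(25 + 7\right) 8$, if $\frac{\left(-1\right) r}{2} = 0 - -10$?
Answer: $-276$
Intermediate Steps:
$r = -20$ ($r = - 2 \left(0 - -10\right) = - 2 \left(0 + 10\right) = \left(-2\right) 10 = -20$)
$r + \left(8 - 9\right) \left(25 + 7\right) 8 = -20 + \left(8 - 9\right) \left(25 + 7\right) 8 = -20 + \left(-1\right) 32 \cdot 8 = -20 - 256 = -276$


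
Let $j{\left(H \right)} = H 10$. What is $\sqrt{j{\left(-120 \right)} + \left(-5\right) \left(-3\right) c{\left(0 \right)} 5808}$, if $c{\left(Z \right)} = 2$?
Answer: $4 \sqrt{10815} \approx 415.98$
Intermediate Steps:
$j{\left(H \right)} = 10 H$
$\sqrt{j{\left(-120 \right)} + \left(-5\right) \left(-3\right) c{\left(0 \right)} 5808} = \sqrt{10 \left(-120\right) + \left(-5\right) \left(-3\right) 2 \cdot 5808} = \sqrt{-1200 + 15 \cdot 2 \cdot 5808} = \sqrt{-1200 + 30 \cdot 5808} = \sqrt{-1200 + 174240} = \sqrt{173040} = 4 \sqrt{10815}$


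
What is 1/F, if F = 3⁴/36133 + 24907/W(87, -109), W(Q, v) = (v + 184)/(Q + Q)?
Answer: 903325/52197950623 ≈ 1.7306e-5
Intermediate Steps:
W(Q, v) = (184 + v)/(2*Q) (W(Q, v) = (184 + v)/((2*Q)) = (184 + v)*(1/(2*Q)) = (184 + v)/(2*Q))
F = 52197950623/903325 (F = 3⁴/36133 + 24907/(((½)*(184 - 109)/87)) = 81*(1/36133) + 24907/(((½)*(1/87)*75)) = 81/36133 + 24907/(25/58) = 81/36133 + 24907*(58/25) = 81/36133 + 1444606/25 = 52197950623/903325 ≈ 57784.)
1/F = 1/(52197950623/903325) = 903325/52197950623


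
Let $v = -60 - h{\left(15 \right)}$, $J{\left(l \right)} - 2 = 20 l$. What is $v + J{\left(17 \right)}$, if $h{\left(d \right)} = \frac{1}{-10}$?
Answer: $\frac{2821}{10} \approx 282.1$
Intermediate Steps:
$h{\left(d \right)} = - \frac{1}{10}$
$J{\left(l \right)} = 2 + 20 l$
$v = - \frac{599}{10}$ ($v = -60 - - \frac{1}{10} = -60 + \frac{1}{10} = - \frac{599}{10} \approx -59.9$)
$v + J{\left(17 \right)} = - \frac{599}{10} + \left(2 + 20 \cdot 17\right) = - \frac{599}{10} + \left(2 + 340\right) = - \frac{599}{10} + 342 = \frac{2821}{10}$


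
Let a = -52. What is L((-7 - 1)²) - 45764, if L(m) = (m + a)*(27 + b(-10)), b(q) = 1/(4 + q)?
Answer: -45442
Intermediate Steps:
L(m) = -4186/3 + 161*m/6 (L(m) = (m - 52)*(27 + 1/(4 - 10)) = (-52 + m)*(27 + 1/(-6)) = (-52 + m)*(27 - ⅙) = (-52 + m)*(161/6) = -4186/3 + 161*m/6)
L((-7 - 1)²) - 45764 = (-4186/3 + 161*(-7 - 1)²/6) - 45764 = (-4186/3 + (161/6)*(-8)²) - 45764 = (-4186/3 + (161/6)*64) - 45764 = (-4186/3 + 5152/3) - 45764 = 322 - 45764 = -45442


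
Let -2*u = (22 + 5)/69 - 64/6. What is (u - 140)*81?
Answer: -502497/46 ≈ -10924.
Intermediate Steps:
u = 709/138 (u = -((22 + 5)/69 - 64/6)/2 = -(27*(1/69) - 64*1/6)/2 = -(9/23 - 32/3)/2 = -1/2*(-709/69) = 709/138 ≈ 5.1377)
(u - 140)*81 = (709/138 - 140)*81 = -18611/138*81 = -502497/46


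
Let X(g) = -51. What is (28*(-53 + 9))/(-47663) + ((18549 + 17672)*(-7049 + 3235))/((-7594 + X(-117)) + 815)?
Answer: 42756518333/2113885 ≈ 20227.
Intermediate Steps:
(28*(-53 + 9))/(-47663) + ((18549 + 17672)*(-7049 + 3235))/((-7594 + X(-117)) + 815) = (28*(-53 + 9))/(-47663) + ((18549 + 17672)*(-7049 + 3235))/((-7594 - 51) + 815) = (28*(-44))*(-1/47663) + (36221*(-3814))/(-7645 + 815) = -1232*(-1/47663) - 138146894/(-6830) = 16/619 - 138146894*(-1/6830) = 16/619 + 69073447/3415 = 42756518333/2113885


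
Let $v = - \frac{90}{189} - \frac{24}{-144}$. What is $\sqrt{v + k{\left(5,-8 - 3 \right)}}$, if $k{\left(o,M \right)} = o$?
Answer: $\frac{\sqrt{8274}}{42} \approx 2.1658$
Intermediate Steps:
$v = - \frac{13}{42}$ ($v = \left(-90\right) \frac{1}{189} - - \frac{1}{6} = - \frac{10}{21} + \frac{1}{6} = - \frac{13}{42} \approx -0.30952$)
$\sqrt{v + k{\left(5,-8 - 3 \right)}} = \sqrt{- \frac{13}{42} + 5} = \sqrt{\frac{197}{42}} = \frac{\sqrt{8274}}{42}$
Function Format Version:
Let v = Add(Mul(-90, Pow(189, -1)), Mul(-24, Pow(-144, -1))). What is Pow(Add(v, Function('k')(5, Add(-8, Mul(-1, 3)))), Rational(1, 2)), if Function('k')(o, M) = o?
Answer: Mul(Rational(1, 42), Pow(8274, Rational(1, 2))) ≈ 2.1658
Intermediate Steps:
v = Rational(-13, 42) (v = Add(Mul(-90, Rational(1, 189)), Mul(-24, Rational(-1, 144))) = Add(Rational(-10, 21), Rational(1, 6)) = Rational(-13, 42) ≈ -0.30952)
Pow(Add(v, Function('k')(5, Add(-8, Mul(-1, 3)))), Rational(1, 2)) = Pow(Add(Rational(-13, 42), 5), Rational(1, 2)) = Pow(Rational(197, 42), Rational(1, 2)) = Mul(Rational(1, 42), Pow(8274, Rational(1, 2)))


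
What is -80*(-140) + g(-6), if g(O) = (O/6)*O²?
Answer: 11164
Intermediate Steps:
g(O) = O³/6 (g(O) = (O*(⅙))*O² = (O/6)*O² = O³/6)
-80*(-140) + g(-6) = -80*(-140) + (⅙)*(-6)³ = 11200 + (⅙)*(-216) = 11200 - 36 = 11164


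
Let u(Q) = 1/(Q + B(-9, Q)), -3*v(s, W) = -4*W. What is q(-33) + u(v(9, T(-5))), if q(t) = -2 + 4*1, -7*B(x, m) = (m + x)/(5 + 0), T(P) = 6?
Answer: 597/281 ≈ 2.1246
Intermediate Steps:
v(s, W) = 4*W/3 (v(s, W) = -(-4)*W/3 = 4*W/3)
B(x, m) = -m/35 - x/35 (B(x, m) = -(m + x)/(7*(5 + 0)) = -(m + x)/(7*5) = -(m/5 + x/5)/7 = -m/35 - x/35)
q(t) = 2 (q(t) = -2 + 4 = 2)
u(Q) = 1/(9/35 + 34*Q/35) (u(Q) = 1/(Q + (-Q/35 - 1/35*(-9))) = 1/(Q + (-Q/35 + 9/35)) = 1/(Q + (9/35 - Q/35)) = 1/(9/35 + 34*Q/35))
q(-33) + u(v(9, T(-5))) = 2 + 35/(9 + 34*((4/3)*6)) = 2 + 35/(9 + 34*8) = 2 + 35/(9 + 272) = 2 + 35/281 = 597/281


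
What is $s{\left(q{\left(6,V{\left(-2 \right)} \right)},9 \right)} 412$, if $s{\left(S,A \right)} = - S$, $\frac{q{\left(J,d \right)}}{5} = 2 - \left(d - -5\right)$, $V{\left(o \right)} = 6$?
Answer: $18540$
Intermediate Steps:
$q{\left(J,d \right)} = -15 - 5 d$ ($q{\left(J,d \right)} = 5 \left(2 - \left(d - -5\right)\right) = 5 \left(2 - \left(d + 5\right)\right) = 5 \left(2 - \left(5 + d\right)\right) = 5 \left(-3 - d\right) = -15 - 5 d$)
$s{\left(q{\left(6,V{\left(-2 \right)} \right)},9 \right)} 412 = - (-15 - 30) 412 = \left(-1\right) \left(-45\right) 412 = 45 \cdot 412 = 18540$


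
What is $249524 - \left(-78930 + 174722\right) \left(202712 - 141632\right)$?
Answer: $-5850725836$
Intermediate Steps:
$249524 - \left(-78930 + 174722\right) \left(202712 - 141632\right) = 249524 - 95792 \cdot 61080 = 249524 - 5850975360 = -5850725836$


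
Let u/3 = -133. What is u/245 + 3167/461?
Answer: 84568/16135 ≈ 5.2413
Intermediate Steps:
u = -399 (u = 3*(-133) = -399)
u/245 + 3167/461 = -399/245 + 3167/461 = -399*1/245 + 3167*(1/461) = -57/35 + 3167/461 = 84568/16135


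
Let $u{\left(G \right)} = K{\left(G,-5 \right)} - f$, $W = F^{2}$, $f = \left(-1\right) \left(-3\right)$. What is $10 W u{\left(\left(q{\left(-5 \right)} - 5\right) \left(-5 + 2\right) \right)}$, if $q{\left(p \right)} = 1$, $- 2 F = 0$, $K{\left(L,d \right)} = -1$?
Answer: $0$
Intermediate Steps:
$F = 0$ ($F = \left(- \frac{1}{2}\right) 0 = 0$)
$f = 3$
$W = 0$ ($W = 0^{2} = 0$)
$u{\left(G \right)} = -4$ ($u{\left(G \right)} = -1 - 3 = -4$)
$10 W u{\left(\left(q{\left(-5 \right)} - 5\right) \left(-5 + 2\right) \right)} = 10 \cdot 0 \left(-4\right) = 0 \left(-4\right) = 0$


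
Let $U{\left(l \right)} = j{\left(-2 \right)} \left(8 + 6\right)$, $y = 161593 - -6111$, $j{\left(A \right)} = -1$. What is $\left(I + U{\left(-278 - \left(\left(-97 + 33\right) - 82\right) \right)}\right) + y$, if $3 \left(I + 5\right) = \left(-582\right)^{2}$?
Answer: $280593$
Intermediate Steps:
$I = 112903$ ($I = -5 + \frac{\left(-582\right)^{2}}{3} = -5 + \frac{1}{3} \cdot 338724 = -5 + 112908 = 112903$)
$y = 167704$ ($y = 161593 + 6111 = 167704$)
$U{\left(l \right)} = -14$ ($U{\left(l \right)} = - (8 + 6) = \left(-1\right) 14 = -14$)
$\left(I + U{\left(-278 - \left(\left(-97 + 33\right) - 82\right) \right)}\right) + y = \left(112903 - 14\right) + 167704 = 112889 + 167704 = 280593$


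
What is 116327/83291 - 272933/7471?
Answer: -21863783486/622267061 ≈ -35.136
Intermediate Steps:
116327/83291 - 272933/7471 = -21863783486/622267061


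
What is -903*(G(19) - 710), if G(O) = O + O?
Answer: 606816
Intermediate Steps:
G(O) = 2*O
-903*(G(19) - 710) = -903*(2*19 - 710) = -903*(38 - 710) = -903*(-672) = 606816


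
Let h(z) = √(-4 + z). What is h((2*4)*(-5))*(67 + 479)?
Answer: 1092*I*√11 ≈ 3621.8*I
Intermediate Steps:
h((2*4)*(-5))*(67 + 479) = √(-4 + (2*4)*(-5))*(67 + 479) = √(-4 + 8*(-5))*546 = √(-4 - 40)*546 = √(-44)*546 = (2*I*√11)*546 = 1092*I*√11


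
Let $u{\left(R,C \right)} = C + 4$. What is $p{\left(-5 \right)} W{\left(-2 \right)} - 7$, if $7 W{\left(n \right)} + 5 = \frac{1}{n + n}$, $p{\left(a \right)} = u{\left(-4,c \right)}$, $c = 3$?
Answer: $- \frac{49}{4} \approx -12.25$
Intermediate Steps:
$u{\left(R,C \right)} = 4 + C$
$p{\left(a \right)} = 7$ ($p{\left(a \right)} = 4 + 3 = 7$)
$W{\left(n \right)} = - \frac{5}{7} + \frac{1}{14 n}$ ($W{\left(n \right)} = - \frac{5}{7} + \frac{1}{7 \left(n + n\right)} = - \frac{5}{7} + \frac{1}{7 \cdot 2 n} = - \frac{5}{7} + \frac{\frac{1}{2} \frac{1}{n}}{7} = - \frac{5}{7} + \frac{1}{14 n}$)
$p{\left(-5 \right)} W{\left(-2 \right)} - 7 = 7 \frac{1 - -20}{14 \left(-2\right)} - 7 = 7 \cdot \frac{1}{14} \left(- \frac{1}{2}\right) \left(1 + 20\right) - 7 = 7 \cdot \frac{1}{14} \left(- \frac{1}{2}\right) 21 - 7 = 7 \left(- \frac{3}{4}\right) - 7 = - \frac{21}{4} - 7 = - \frac{49}{4}$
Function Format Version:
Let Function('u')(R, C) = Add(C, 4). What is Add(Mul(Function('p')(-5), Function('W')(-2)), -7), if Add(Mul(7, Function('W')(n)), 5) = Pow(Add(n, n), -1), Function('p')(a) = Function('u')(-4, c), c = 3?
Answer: Rational(-49, 4) ≈ -12.250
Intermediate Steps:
Function('u')(R, C) = Add(4, C)
Function('p')(a) = 7 (Function('p')(a) = Add(4, 3) = 7)
Function('W')(n) = Add(Rational(-5, 7), Mul(Rational(1, 14), Pow(n, -1))) (Function('W')(n) = Add(Rational(-5, 7), Mul(Rational(1, 7), Pow(Add(n, n), -1))) = Add(Rational(-5, 7), Mul(Rational(1, 7), Pow(Mul(2, n), -1))) = Add(Rational(-5, 7), Mul(Rational(1, 7), Mul(Rational(1, 2), Pow(n, -1)))) = Add(Rational(-5, 7), Mul(Rational(1, 14), Pow(n, -1))))
Add(Mul(Function('p')(-5), Function('W')(-2)), -7) = Add(Mul(7, Mul(Rational(1, 14), Pow(-2, -1), Add(1, Mul(-10, -2)))), -7) = Add(Mul(7, Mul(Rational(1, 14), Rational(-1, 2), Add(1, 20))), -7) = Add(Mul(7, Mul(Rational(1, 14), Rational(-1, 2), 21)), -7) = Add(Mul(7, Rational(-3, 4)), -7) = Add(Rational(-21, 4), -7) = Rational(-49, 4)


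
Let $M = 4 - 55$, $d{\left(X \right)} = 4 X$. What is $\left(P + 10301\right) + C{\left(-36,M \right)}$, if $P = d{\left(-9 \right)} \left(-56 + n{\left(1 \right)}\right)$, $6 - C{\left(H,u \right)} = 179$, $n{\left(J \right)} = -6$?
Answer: $12360$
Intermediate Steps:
$M = -51$
$C{\left(H,u \right)} = -173$ ($C{\left(H,u \right)} = 6 - 179 = -173$)
$P = 2232$ ($P = 4 \left(-9\right) \left(-56 - 6\right) = \left(-36\right) \left(-62\right) = 2232$)
$\left(P + 10301\right) + C{\left(-36,M \right)} = \left(2232 + 10301\right) - 173 = 12533 - 173 = 12360$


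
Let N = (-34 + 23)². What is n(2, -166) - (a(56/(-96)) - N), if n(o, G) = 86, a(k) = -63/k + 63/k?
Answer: 207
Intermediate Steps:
a(k) = 0
N = 121 (N = (-11)² = 121)
n(2, -166) - (a(56/(-96)) - N) = 86 - (0 - 1*121) = 86 - (0 - 121) = 86 - 1*(-121) = 86 + 121 = 207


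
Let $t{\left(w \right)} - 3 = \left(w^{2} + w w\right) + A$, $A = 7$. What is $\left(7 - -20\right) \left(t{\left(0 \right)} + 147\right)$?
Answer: $4239$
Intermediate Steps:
$t{\left(w \right)} = 10 + 2 w^{2}$ ($t{\left(w \right)} = 3 + \left(\left(w^{2} + w w\right) + 7\right) = 3 + \left(\left(w^{2} + w^{2}\right) + 7\right) = 3 + \left(2 w^{2} + 7\right) = 3 + \left(7 + 2 w^{2}\right) = 10 + 2 w^{2}$)
$\left(7 - -20\right) \left(t{\left(0 \right)} + 147\right) = \left(7 - -20\right) \left(\left(10 + 2 \cdot 0^{2}\right) + 147\right) = \left(7 + 20\right) \left(\left(10 + 2 \cdot 0\right) + 147\right) = 27 \left(\left(10 + 0\right) + 147\right) = 27 \left(10 + 147\right) = 27 \cdot 157 = 4239$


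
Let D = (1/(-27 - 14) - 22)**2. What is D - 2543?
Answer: -3459374/1681 ≈ -2057.9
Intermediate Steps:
D = 815409/1681 (D = (1/(-41) - 22)**2 = (-1/41 - 22)**2 = (-903/41)**2 = 815409/1681 ≈ 485.07)
D - 2543 = 815409/1681 - 2543 = -3459374/1681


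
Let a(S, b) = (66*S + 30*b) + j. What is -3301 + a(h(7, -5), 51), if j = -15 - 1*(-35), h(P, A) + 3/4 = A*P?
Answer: -8221/2 ≈ -4110.5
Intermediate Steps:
h(P, A) = -3/4 + A*P
j = 20 (j = -15 + 35 = 20)
a(S, b) = 20 + 30*b + 66*S (a(S, b) = (66*S + 30*b) + 20 = (30*b + 66*S) + 20 = 20 + 30*b + 66*S)
-3301 + a(h(7, -5), 51) = -3301 + (20 + 30*51 + 66*(-3/4 - 5*7)) = -3301 + (20 + 1530 + 66*(-3/4 - 35)) = -3301 + (20 + 1530 + 66*(-143/4)) = -3301 + (20 + 1530 - 4719/2) = -3301 - 1619/2 = -8221/2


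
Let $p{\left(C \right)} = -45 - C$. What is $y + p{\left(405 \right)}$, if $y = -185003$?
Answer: $-185453$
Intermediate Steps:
$y + p{\left(405 \right)} = -185003 - 450 = -185453$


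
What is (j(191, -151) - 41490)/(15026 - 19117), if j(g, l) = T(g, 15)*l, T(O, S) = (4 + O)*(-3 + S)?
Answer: 394830/4091 ≈ 96.512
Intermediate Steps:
T(O, S) = (-3 + S)*(4 + O)
j(g, l) = l*(48 + 12*g) (j(g, l) = (-12 - 3*g + 4*15 + g*15)*l = (-12 - 3*g + 60 + 15*g)*l = (48 + 12*g)*l = l*(48 + 12*g))
(j(191, -151) - 41490)/(15026 - 19117) = (12*(-151)*(4 + 191) - 41490)/(15026 - 19117) = (12*(-151)*195 - 41490)/(-4091) = (-353340 - 41490)*(-1/4091) = -394830*(-1/4091) = 394830/4091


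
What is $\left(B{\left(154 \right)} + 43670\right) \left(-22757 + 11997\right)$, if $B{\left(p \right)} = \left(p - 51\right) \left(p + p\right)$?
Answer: $-811239440$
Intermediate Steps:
$B{\left(p \right)} = 2 p \left(-51 + p\right)$ ($B{\left(p \right)} = \left(-51 + p\right) 2 p = 2 p \left(-51 + p\right)$)
$\left(B{\left(154 \right)} + 43670\right) \left(-22757 + 11997\right) = \left(2 \cdot 154 \left(-51 + 154\right) + 43670\right) \left(-22757 + 11997\right) = \left(2 \cdot 154 \cdot 103 + 43670\right) \left(-10760\right) = \left(31724 + 43670\right) \left(-10760\right) = 75394 \left(-10760\right) = -811239440$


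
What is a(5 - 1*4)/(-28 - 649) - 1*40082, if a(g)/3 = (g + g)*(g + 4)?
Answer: -27135544/677 ≈ -40082.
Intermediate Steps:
a(g) = 6*g*(4 + g) (a(g) = 3*((g + g)*(g + 4)) = 3*((2*g)*(4 + g)) = 3*(2*g*(4 + g)) = 6*g*(4 + g))
a(5 - 1*4)/(-28 - 649) - 1*40082 = (6*(5 - 1*4)*(4 + (5 - 1*4)))/(-28 - 649) - 1*40082 = (6*(5 - 4)*(4 + (5 - 4)))/(-677) - 40082 = -6*(4 + 1)/677 - 40082 = -6*5/677 - 40082 = -1/677*30 - 40082 = -30/677 - 40082 = -27135544/677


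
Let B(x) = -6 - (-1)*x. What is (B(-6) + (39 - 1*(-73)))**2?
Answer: 10000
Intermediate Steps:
B(x) = -6 + x
(B(-6) + (39 - 1*(-73)))**2 = ((-6 - 6) + (39 - 1*(-73)))**2 = (-12 + (39 + 73))**2 = (-12 + 112)**2 = 100**2 = 10000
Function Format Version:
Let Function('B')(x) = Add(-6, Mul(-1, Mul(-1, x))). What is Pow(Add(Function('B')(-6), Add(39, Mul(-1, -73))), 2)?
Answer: 10000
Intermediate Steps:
Function('B')(x) = Add(-6, x)
Pow(Add(Function('B')(-6), Add(39, Mul(-1, -73))), 2) = Pow(Add(Add(-6, -6), Add(39, Mul(-1, -73))), 2) = Pow(Add(-12, Add(39, 73)), 2) = Pow(Add(-12, 112), 2) = Pow(100, 2) = 10000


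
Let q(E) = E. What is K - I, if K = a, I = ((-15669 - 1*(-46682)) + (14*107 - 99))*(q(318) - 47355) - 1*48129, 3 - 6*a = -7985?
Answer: 4573838113/3 ≈ 1.5246e+9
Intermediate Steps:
a = 3994/3 (a = 1/2 - 1/6*(-7985) = 1/2 + 7985/6 = 3994/3 ≈ 1331.3)
I = -1524611373 (I = ((-15669 - 1*(-46682)) + (14*107 - 99))*(318 - 47355) - 1*48129 = ((-15669 + 46682) + (1498 - 99))*(-47037) - 48129 = (31013 + 1399)*(-47037) - 48129 = 32412*(-47037) - 48129 = -1524563244 - 48129 = -1524611373)
K = 3994/3 ≈ 1331.3
K - I = 3994/3 - 1*(-1524611373) = 3994/3 + 1524611373 = 4573838113/3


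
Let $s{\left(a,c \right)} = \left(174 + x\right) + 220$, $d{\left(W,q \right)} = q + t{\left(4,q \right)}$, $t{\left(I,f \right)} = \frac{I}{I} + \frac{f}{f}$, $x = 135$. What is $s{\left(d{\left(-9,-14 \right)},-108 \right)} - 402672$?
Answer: $-402143$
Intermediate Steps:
$t{\left(I,f \right)} = 2$ ($t{\left(I,f \right)} = 1 + 1 = 2$)
$d{\left(W,q \right)} = 2 + q$ ($d{\left(W,q \right)} = q + 2 = 2 + q$)
$s{\left(a,c \right)} = 529$ ($s{\left(a,c \right)} = \left(174 + 135\right) + 220 = 309 + 220 = 529$)
$s{\left(d{\left(-9,-14 \right)},-108 \right)} - 402672 = 529 - 402672 = -402143$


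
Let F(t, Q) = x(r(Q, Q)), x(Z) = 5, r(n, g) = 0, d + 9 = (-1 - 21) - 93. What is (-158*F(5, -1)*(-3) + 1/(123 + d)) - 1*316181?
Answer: -313812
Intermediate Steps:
d = -124 (d = -9 + ((-1 - 21) - 93) = -9 + (-22 - 93) = -9 - 115 = -124)
F(t, Q) = 5
(-158*F(5, -1)*(-3) + 1/(123 + d)) - 1*316181 = (-790*(-3) + 1/(123 - 124)) - 1*316181 = (-158*(-15) + 1/(-1)) - 316181 = (2370 - 1) - 316181 = 2369 - 316181 = -313812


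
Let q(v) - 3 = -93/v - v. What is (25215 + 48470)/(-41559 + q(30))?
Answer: -736850/415891 ≈ -1.7717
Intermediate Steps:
q(v) = 3 - v - 93/v (q(v) = 3 + (-93/v - v) = 3 + (-v - 93/v) = 3 - v - 93/v)
(25215 + 48470)/(-41559 + q(30)) = (25215 + 48470)/(-41559 + (3 - 1*30 - 93/30)) = 73685/(-41559 + (3 - 30 - 93*1/30)) = 73685/(-41559 + (3 - 30 - 31/10)) = 73685/(-41559 - 301/10) = 73685/(-415891/10) = 73685*(-10/415891) = -736850/415891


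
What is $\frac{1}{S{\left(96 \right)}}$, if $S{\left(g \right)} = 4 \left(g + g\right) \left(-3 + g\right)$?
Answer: $\frac{1}{71424} \approx 1.4001 \cdot 10^{-5}$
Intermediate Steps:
$S{\left(g \right)} = 8 g \left(-3 + g\right)$ ($S{\left(g \right)} = 4 \cdot 2 g \left(-3 + g\right) = 8 g \left(-3 + g\right)$)
$\frac{1}{S{\left(96 \right)}} = \frac{1}{8 \cdot 96 \left(-3 + 96\right)} = \frac{1}{8 \cdot 96 \cdot 93} = \frac{1}{71424}$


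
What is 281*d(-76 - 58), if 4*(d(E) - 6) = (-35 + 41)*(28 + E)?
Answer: -42993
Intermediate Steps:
d(E) = 48 + 3*E/2 (d(E) = 6 + ((-35 + 41)*(28 + E))/4 = 6 + (6*(28 + E))/4 = 6 + (168 + 6*E)/4 = 6 + (42 + 3*E/2) = 48 + 3*E/2)
281*d(-76 - 58) = 281*(48 + 3*(-76 - 58)/2) = 281*(48 + (3/2)*(-134)) = 281*(48 - 201) = 281*(-153) = -42993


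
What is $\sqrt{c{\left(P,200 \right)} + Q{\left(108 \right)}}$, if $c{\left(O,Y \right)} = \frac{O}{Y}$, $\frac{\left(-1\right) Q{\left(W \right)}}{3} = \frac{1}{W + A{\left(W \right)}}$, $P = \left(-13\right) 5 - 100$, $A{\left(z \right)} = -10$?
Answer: $\frac{i \sqrt{16770}}{140} \approx 0.92499 i$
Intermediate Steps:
$P = -165$ ($P = -65 - 100 = -165$)
$Q{\left(W \right)} = - \frac{3}{-10 + W}$ ($Q{\left(W \right)} = - \frac{3}{W - 10} = - \frac{3}{-10 + W}$)
$\sqrt{c{\left(P,200 \right)} + Q{\left(108 \right)}} = \sqrt{- \frac{165}{200} - \frac{3}{-10 + 108}} = \sqrt{\left(-165\right) \frac{1}{200} - \frac{3}{98}} = \sqrt{- \frac{33}{40} - \frac{3}{98}} = \sqrt{- \frac{1677}{1960}} = \frac{i \sqrt{16770}}{140}$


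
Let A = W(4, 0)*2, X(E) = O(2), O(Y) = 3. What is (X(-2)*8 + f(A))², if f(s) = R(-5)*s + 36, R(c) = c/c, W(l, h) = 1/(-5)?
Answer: 88804/25 ≈ 3552.2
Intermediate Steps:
W(l, h) = -⅕
X(E) = 3
A = -⅖ (A = -⅕*2 = -⅖ ≈ -0.40000)
R(c) = 1
f(s) = 36 + s (f(s) = 1*s + 36 = s + 36 = 36 + s)
(X(-2)*8 + f(A))² = (3*8 + (36 - ⅖))² = (24 + 178/5)² = (298/5)² = 88804/25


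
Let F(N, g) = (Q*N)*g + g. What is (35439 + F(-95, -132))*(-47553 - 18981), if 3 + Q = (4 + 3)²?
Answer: -40728588498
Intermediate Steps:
Q = 46 (Q = -3 + (4 + 3)² = -3 + 7² = -3 + 49 = 46)
F(N, g) = g + 46*N*g (F(N, g) = (46*N)*g + g = 46*N*g + g = g + 46*N*g)
(35439 + F(-95, -132))*(-47553 - 18981) = (35439 - 132*(1 + 46*(-95)))*(-47553 - 18981) = (35439 - 132*(1 - 4370))*(-66534) = (35439 - 132*(-4369))*(-66534) = (35439 + 576708)*(-66534) = 612147*(-66534) = -40728588498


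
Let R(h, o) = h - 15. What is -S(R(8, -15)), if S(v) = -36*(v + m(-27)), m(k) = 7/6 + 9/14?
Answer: -1308/7 ≈ -186.86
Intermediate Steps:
m(k) = 38/21 (m(k) = 7*(1/6) + 9*(1/14) = 7/6 + 9/14 = 38/21)
R(h, o) = -15 + h
S(v) = -456/7 - 36*v (S(v) = -36*(v + 38/21) = -36*(38/21 + v) = -456/7 - 36*v)
-S(R(8, -15)) = -(-456/7 - 36*(-15 + 8)) = -(-456/7 - 36*(-7)) = -(-456/7 + 252) = -1*1308/7 = -1308/7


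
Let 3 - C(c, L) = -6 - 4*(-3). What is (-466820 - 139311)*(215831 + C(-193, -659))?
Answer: -130820041468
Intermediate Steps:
C(c, L) = -3 (C(c, L) = 3 - (-6 - 4*(-3)) = 3 - (-6 + 12) = 3 - 1*6 = 3 - 6 = -3)
(-466820 - 139311)*(215831 + C(-193, -659)) = (-466820 - 139311)*(215831 - 3) = -606131*215828 = -130820041468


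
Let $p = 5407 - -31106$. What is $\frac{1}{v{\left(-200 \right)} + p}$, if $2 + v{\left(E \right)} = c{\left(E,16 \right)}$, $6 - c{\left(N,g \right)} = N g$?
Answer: $\frac{1}{39717} \approx 2.5178 \cdot 10^{-5}$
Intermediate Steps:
$p = 36513$ ($p = 5407 + 31106 = 36513$)
$c{\left(N,g \right)} = 6 - N g$
$v{\left(E \right)} = 4 - 16 E$ ($v{\left(E \right)} = -2 - \left(-6 + E 16\right) = -2 - \left(-6 + 16 E\right) = 4 - 16 E$)
$\frac{1}{v{\left(-200 \right)} + p} = \frac{1}{\left(4 - -3200\right) + 36513} = \frac{1}{\left(4 + 3200\right) + 36513} = \frac{1}{3204 + 36513} = \frac{1}{39717}$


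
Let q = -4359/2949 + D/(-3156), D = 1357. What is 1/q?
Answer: -3102348/5919599 ≈ -0.52408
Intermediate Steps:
q = -5919599/3102348 (q = -4359/2949 + 1357/(-3156) = -4359*1/2949 + 1357*(-1/3156) = -1453/983 - 1357/3156 = -5919599/3102348 ≈ -1.9081)
1/q = 1/(-5919599/3102348) = -3102348/5919599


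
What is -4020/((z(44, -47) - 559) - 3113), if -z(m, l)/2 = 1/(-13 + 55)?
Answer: 84420/77113 ≈ 1.0948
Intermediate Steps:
z(m, l) = -1/21 (z(m, l) = -2/(-13 + 55) = -2/42 = -2*1/42 = -1/21)
-4020/((z(44, -47) - 559) - 3113) = -4020/((-1/21 - 559) - 3113) = -4020/(-11740/21 - 3113) = -4020/(-77113/21) = -4020*(-21/77113) = 84420/77113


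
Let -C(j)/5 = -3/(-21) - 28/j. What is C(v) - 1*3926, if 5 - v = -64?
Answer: -1895623/483 ≈ -3924.7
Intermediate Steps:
v = 69 (v = 5 - 1*(-64) = 5 + 64 = 69)
C(j) = -5/7 + 140/j (C(j) = -5*(-3/(-21) - 28/j) = -5*(-3*(-1/21) - 28/j) = -5*(1/7 - 28/j) = -5/7 + 140/j)
C(v) - 1*3926 = (-5/7 + 140/69) - 1*3926 = (-5/7 + 140*(1/69)) - 3926 = (-5/7 + 140/69) - 3926 = 635/483 - 3926 = -1895623/483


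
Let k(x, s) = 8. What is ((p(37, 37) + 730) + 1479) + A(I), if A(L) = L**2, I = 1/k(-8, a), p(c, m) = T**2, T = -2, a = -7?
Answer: 141633/64 ≈ 2213.0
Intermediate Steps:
p(c, m) = 4 (p(c, m) = (-2)**2 = 4)
I = 1/8 ≈ 0.12500
((p(37, 37) + 730) + 1479) + A(I) = ((4 + 730) + 1479) + (1/8)**2 = (734 + 1479) + 1/64 = 2213 + 1/64 = 141633/64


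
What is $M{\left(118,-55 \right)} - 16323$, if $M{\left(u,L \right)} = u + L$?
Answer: $-16260$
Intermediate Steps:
$M{\left(u,L \right)} = L + u$
$M{\left(118,-55 \right)} - 16323 = \left(-55 + 118\right) - 16323 = 63 - 16323 = -16260$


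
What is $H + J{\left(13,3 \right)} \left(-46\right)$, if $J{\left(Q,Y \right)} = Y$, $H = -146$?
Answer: $-284$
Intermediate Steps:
$H + J{\left(13,3 \right)} \left(-46\right) = -146 + 3 \left(-46\right) = -146 - 138 = -284$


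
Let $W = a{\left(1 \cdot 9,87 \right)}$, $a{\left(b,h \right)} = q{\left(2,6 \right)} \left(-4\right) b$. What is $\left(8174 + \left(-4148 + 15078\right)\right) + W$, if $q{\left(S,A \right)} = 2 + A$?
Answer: $18816$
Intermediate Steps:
$a{\left(b,h \right)} = - 32 b$ ($a{\left(b,h \right)} = \left(2 + 6\right) \left(-4\right) b = 8 \left(-4\right) b = - 32 b$)
$W = -288$ ($W = - 32 \cdot 1 \cdot 9 = \left(-32\right) 9 = -288$)
$\left(8174 + \left(-4148 + 15078\right)\right) + W = \left(8174 + \left(-4148 + 15078\right)\right) - 288 = \left(8174 + 10930\right) - 288 = 19104 - 288 = 18816$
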